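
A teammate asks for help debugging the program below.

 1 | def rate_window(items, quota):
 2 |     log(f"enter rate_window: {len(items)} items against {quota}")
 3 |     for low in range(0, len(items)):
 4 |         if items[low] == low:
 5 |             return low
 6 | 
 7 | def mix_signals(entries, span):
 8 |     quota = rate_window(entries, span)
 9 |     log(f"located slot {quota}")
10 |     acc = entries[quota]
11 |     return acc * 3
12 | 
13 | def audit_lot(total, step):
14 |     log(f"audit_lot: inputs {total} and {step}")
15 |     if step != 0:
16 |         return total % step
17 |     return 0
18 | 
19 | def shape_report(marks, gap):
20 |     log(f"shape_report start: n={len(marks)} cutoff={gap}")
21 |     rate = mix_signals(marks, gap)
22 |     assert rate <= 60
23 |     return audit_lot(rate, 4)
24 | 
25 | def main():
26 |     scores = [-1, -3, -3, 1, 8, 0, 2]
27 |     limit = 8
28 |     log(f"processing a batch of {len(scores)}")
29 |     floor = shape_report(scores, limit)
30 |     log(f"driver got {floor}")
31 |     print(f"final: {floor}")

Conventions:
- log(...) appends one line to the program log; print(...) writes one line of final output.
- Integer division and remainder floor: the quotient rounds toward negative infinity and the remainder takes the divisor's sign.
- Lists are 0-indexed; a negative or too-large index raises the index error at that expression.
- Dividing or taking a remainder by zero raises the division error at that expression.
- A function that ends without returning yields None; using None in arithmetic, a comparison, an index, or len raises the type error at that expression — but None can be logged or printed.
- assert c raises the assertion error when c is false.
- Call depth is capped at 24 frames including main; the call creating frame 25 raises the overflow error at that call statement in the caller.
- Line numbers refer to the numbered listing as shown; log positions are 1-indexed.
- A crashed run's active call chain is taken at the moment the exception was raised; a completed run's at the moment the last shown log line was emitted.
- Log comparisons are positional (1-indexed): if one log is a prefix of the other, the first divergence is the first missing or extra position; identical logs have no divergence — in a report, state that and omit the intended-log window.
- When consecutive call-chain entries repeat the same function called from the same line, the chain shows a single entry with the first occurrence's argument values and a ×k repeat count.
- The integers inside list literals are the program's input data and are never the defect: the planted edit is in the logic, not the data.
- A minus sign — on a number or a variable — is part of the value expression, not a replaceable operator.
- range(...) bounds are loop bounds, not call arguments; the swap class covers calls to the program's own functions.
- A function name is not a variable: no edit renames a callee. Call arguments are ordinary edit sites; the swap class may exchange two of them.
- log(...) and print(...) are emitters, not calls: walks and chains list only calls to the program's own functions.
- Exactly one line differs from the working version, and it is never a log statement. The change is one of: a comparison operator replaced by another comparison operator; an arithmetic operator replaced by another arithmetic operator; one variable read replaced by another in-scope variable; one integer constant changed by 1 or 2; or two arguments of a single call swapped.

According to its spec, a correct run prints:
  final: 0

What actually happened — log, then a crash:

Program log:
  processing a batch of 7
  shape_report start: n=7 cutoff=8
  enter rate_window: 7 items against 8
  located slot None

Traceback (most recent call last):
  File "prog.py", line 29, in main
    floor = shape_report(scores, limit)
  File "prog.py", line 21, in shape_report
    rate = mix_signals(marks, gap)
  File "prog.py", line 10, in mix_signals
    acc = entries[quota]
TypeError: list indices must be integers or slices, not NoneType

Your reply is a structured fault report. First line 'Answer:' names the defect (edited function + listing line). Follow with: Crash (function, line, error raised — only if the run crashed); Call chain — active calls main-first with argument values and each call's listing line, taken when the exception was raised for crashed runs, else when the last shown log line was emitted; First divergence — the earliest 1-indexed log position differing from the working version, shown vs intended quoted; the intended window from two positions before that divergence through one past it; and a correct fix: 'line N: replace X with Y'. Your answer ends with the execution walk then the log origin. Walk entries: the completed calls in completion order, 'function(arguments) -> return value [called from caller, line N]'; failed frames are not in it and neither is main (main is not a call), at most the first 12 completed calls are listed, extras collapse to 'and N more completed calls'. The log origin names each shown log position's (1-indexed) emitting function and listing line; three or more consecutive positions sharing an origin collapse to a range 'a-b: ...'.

Answer: the defect is in rate_window at line 4.
Key observation: Everything matches until log position 4, which reads 'located slot None' in place of 'located slot 4'.
Crash: mix_signals, line 10, TypeError.
Call chain: main -> shape_report([-1, -3, -3, 1, 8, 0, 2], 8) (called at line 29) -> mix_signals([-1, -3, -3, 1, 8, 0, 2], 8) (called at line 21).
First divergence: position 4 — shown 'located slot None', intended 'located slot 4'.
Intended log window:
  2: shape_report start: n=7 cutoff=8
  3: enter rate_window: 7 items against 8
  4: located slot 4
  5: audit_lot: inputs 24 and 4
Execution walk:
  rate_window([-1, -3, -3, 1, 8, 0, 2], 8) -> None  [called from mix_signals, line 8]
Log origins:
  1 — main, line 28
  2 — shape_report, line 20
  3 — rate_window, line 2
  4 — mix_signals, line 9
A correct fix: line 4: replace `items[low] == low` with `items[low] == quota`.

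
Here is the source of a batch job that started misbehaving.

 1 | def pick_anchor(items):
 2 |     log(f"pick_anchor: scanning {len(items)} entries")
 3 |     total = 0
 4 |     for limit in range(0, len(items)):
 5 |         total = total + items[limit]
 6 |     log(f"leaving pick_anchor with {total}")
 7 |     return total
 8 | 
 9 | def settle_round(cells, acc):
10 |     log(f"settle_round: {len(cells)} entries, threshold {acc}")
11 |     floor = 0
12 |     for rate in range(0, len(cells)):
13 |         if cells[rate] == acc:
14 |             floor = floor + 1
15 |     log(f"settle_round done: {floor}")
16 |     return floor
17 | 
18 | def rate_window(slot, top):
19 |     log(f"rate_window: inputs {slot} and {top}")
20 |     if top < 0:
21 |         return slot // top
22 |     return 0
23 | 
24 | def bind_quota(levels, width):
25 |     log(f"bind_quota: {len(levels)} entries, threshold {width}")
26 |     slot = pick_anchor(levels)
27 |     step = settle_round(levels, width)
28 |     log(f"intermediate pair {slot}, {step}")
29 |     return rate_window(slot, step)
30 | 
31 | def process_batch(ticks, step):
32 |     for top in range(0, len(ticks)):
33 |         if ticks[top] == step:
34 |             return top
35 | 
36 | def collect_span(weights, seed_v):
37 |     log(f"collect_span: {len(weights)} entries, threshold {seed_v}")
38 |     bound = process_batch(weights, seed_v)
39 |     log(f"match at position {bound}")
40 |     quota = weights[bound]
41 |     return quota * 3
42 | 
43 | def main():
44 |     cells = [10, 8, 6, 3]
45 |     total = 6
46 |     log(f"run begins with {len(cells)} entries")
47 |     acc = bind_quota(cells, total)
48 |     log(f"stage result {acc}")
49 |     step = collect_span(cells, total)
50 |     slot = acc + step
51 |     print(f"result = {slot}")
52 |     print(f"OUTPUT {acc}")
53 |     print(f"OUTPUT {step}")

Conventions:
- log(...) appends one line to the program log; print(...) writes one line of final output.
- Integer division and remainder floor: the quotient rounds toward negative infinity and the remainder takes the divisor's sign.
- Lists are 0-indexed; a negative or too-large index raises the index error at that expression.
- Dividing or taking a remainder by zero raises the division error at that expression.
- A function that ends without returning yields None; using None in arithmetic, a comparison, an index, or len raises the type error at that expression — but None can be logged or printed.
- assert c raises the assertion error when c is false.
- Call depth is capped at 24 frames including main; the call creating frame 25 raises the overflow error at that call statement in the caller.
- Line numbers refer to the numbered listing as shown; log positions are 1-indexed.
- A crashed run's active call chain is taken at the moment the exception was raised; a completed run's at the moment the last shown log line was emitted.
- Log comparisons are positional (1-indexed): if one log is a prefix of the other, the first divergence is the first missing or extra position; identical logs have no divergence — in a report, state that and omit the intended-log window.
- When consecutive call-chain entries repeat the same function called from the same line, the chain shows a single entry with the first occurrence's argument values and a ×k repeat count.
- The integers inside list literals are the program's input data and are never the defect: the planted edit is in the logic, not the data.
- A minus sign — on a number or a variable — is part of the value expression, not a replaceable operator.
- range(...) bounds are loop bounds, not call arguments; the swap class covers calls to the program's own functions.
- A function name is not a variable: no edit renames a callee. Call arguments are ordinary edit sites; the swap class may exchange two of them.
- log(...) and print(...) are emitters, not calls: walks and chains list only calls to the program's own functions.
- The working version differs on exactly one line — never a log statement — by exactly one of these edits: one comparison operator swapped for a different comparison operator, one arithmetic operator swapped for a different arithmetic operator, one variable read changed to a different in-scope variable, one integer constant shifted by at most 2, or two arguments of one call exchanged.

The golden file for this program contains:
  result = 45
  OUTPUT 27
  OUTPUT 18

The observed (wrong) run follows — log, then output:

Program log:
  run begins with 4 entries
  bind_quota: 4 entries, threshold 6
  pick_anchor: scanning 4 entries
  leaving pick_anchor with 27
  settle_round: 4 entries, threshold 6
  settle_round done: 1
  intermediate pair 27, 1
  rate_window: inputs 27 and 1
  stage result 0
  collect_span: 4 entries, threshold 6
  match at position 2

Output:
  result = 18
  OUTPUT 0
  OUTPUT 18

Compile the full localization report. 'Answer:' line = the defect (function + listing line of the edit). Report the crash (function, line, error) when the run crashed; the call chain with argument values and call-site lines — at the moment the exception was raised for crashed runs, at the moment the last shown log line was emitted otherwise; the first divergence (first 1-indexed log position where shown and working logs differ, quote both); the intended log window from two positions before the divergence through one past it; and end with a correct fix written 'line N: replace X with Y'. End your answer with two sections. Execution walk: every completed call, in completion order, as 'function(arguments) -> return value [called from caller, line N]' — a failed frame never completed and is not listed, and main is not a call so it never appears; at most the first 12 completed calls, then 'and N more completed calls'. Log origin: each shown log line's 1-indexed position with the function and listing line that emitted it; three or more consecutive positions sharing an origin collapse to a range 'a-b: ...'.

Answer: the defect is in rate_window at line 20.
The tell: At log position 9 the runs split — shown 'stage result 0', but the working version logs 'stage result 27'.
Call chain: main -> collect_span([10, 8, 6, 3], 6) (called at line 49).
First divergence: at position 9 the run shows 'stage result 0' where the working version logs 'stage result 27'.
Intended log window:
  7: intermediate pair 27, 1
  8: rate_window: inputs 27 and 1
  9: stage result 27
  10: collect_span: 4 entries, threshold 6
Execution walk:
  pick_anchor([10, 8, 6, 3]) -> 27  [called from bind_quota, line 26]
  settle_round([10, 8, 6, 3], 6) -> 1  [called from bind_quota, line 27]
  rate_window(27, 1) -> 0  [called from bind_quota, line 29]
  bind_quota([10, 8, 6, 3], 6) -> 0  [called from main, line 47]
  process_batch([10, 8, 6, 3], 6) -> 2  [called from collect_span, line 38]
  collect_span([10, 8, 6, 3], 6) -> 18  [called from main, line 49]
Origin of each log line:
  1 — main, line 46
  2 — bind_quota, line 25
  3 — pick_anchor, line 2
  4 — pick_anchor, line 6
  5 — settle_round, line 10
  6 — settle_round, line 15
  7 — bind_quota, line 28
  8 — rate_window, line 19
  9 — main, line 48
  10 — collect_span, line 37
  11 — collect_span, line 39
A correct fix: line 20: replace `<` with `!=`.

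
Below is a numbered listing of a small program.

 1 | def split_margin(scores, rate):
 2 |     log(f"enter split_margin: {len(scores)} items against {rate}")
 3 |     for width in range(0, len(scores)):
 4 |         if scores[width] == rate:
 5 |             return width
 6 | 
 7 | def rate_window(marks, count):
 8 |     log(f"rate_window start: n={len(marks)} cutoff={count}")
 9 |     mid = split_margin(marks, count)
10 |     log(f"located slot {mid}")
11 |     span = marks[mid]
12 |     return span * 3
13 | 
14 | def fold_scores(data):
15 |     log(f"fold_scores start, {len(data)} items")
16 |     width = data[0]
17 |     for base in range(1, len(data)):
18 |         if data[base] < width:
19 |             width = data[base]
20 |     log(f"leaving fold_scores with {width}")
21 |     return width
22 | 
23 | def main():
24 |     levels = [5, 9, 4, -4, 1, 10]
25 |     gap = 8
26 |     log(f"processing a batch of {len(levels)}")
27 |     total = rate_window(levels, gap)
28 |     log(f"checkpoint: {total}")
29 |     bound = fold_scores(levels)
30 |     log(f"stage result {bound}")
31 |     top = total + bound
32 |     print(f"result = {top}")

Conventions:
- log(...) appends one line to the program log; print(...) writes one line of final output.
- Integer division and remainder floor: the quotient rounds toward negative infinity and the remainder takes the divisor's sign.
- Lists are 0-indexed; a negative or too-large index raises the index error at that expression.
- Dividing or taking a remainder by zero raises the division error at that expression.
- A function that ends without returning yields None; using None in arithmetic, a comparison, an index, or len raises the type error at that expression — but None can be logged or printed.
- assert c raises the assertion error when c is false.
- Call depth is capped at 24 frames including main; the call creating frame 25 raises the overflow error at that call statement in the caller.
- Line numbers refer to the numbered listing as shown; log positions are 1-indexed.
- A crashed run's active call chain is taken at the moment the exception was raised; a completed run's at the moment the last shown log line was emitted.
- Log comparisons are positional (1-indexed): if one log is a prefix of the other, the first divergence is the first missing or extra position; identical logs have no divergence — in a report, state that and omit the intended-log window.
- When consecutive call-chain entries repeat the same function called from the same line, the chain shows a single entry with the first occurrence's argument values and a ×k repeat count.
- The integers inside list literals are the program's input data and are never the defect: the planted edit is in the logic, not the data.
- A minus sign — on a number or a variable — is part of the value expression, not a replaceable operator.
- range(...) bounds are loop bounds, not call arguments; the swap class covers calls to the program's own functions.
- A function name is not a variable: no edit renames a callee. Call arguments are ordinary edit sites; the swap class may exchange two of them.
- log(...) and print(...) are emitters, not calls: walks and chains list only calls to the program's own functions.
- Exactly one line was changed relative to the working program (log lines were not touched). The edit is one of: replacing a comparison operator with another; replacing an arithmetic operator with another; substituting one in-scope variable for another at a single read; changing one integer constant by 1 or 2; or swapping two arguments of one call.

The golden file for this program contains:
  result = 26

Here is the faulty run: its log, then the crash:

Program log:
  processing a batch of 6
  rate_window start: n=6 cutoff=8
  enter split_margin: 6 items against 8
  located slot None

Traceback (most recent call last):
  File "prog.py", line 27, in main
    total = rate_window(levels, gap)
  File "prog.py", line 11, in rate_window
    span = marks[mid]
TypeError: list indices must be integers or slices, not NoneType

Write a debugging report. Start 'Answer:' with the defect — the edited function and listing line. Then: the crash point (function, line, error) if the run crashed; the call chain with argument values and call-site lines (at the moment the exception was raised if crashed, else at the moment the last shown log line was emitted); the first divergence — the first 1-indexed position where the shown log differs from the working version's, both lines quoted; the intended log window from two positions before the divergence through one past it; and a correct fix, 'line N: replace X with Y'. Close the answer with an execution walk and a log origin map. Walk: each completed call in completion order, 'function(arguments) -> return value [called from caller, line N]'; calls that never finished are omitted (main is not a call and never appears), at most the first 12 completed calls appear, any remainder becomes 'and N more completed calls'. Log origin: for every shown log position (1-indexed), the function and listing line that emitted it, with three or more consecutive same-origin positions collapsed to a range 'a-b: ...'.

Answer: the defect is in main at line 25.
Key observation: The log first diverges at position 2: the faulty run prints 'rate_window start: n=6 cutoff=8' where the working version prints 'rate_window start: n=6 cutoff=10'.
Crash: rate_window, line 11, TypeError.
Call chain: main -> rate_window([5, 9, 4, -4, 1, 10], 8) (called at line 27).
First divergence: position 2; shown 'rate_window start: n=6 cutoff=8' vs intended 'rate_window start: n=6 cutoff=10'.
Intended log window:
  1: processing a batch of 6
  2: rate_window start: n=6 cutoff=10
  3: enter split_margin: 6 items against 10
Execution walk:
  split_margin([5, 9, 4, -4, 1, 10], 8) -> None  [called from rate_window, line 9]
Log origin:
  1 — main, line 26
  2 — rate_window, line 8
  3 — split_margin, line 2
  4 — rate_window, line 10
A correct fix: line 25: replace `8` with `10`.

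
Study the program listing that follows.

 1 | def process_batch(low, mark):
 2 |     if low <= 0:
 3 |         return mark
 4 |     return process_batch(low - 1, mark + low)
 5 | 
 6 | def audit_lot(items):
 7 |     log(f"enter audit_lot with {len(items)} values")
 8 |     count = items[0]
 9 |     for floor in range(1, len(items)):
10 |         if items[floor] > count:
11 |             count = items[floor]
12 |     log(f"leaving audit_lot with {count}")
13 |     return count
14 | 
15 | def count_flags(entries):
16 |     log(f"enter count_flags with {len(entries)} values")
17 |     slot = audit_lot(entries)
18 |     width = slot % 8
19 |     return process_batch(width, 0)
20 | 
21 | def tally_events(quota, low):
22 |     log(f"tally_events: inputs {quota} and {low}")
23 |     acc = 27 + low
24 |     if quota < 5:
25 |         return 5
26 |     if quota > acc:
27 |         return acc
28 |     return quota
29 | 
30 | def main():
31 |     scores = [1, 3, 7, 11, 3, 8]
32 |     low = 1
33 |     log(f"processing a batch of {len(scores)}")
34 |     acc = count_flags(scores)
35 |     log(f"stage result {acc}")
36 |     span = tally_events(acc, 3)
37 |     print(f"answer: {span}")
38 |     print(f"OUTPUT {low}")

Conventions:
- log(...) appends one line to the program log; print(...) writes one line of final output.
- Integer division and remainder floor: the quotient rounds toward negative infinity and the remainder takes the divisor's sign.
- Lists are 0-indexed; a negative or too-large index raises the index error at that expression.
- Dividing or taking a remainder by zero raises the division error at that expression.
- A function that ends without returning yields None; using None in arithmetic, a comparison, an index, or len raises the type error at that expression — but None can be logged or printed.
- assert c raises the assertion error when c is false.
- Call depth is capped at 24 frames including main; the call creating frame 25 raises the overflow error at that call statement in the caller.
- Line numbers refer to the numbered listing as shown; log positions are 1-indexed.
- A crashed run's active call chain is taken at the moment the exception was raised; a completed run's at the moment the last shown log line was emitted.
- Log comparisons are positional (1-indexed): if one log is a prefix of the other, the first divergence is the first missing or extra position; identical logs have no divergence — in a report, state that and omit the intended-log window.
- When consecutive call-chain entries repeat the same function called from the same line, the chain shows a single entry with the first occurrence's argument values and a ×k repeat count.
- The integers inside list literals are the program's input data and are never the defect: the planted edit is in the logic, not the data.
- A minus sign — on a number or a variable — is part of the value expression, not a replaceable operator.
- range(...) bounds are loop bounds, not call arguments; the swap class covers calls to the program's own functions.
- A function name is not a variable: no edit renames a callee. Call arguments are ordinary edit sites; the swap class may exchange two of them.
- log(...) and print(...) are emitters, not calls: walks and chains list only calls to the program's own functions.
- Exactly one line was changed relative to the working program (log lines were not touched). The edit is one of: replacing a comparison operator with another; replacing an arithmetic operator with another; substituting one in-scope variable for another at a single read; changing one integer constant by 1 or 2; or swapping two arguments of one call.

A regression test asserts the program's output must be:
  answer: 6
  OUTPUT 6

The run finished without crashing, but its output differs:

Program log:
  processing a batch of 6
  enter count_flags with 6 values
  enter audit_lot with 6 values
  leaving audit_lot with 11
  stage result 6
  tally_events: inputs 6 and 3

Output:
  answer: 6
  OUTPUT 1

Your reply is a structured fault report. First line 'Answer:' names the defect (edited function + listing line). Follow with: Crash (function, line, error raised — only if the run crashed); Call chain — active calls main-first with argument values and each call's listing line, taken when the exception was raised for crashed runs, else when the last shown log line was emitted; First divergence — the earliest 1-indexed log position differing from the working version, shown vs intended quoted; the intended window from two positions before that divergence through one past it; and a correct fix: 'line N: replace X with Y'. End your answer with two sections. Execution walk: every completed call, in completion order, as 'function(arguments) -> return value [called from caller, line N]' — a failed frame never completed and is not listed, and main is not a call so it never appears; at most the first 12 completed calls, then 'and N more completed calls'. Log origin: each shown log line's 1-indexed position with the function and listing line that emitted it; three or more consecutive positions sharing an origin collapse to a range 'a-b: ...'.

Answer: the defect is in main at line 38.
Key observation: The logs agree in full; only the final output differs.
Call chain: main -> tally_events(6, 3) (called at line 36).
First divergence: none (the log streams are identical).
Execution walk:
  audit_lot([1, 3, 7, 11, 3, 8]) -> 11  [called from count_flags, line 17]
  process_batch(0, 6) -> 6  [called from process_batch, line 4]
  process_batch(1, 5) -> 6  [called from process_batch, line 4]
  process_batch(2, 3) -> 6  [called from process_batch, line 4]
  process_batch(3, 0) -> 6  [called from count_flags, line 19]
  count_flags([1, 3, 7, 11, 3, 8]) -> 6  [called from main, line 34]
  tally_events(6, 3) -> 6  [called from main, line 36]
Log line origins:
  1: emitted by main (line 33)
  2: emitted by count_flags (line 16)
  3: emitted by audit_lot (line 7)
  4: emitted by audit_lot (line 12)
  5: emitted by main (line 35)
  6: emitted by tally_events (line 22)
A correct fix: line 38: replace `low` with `acc`.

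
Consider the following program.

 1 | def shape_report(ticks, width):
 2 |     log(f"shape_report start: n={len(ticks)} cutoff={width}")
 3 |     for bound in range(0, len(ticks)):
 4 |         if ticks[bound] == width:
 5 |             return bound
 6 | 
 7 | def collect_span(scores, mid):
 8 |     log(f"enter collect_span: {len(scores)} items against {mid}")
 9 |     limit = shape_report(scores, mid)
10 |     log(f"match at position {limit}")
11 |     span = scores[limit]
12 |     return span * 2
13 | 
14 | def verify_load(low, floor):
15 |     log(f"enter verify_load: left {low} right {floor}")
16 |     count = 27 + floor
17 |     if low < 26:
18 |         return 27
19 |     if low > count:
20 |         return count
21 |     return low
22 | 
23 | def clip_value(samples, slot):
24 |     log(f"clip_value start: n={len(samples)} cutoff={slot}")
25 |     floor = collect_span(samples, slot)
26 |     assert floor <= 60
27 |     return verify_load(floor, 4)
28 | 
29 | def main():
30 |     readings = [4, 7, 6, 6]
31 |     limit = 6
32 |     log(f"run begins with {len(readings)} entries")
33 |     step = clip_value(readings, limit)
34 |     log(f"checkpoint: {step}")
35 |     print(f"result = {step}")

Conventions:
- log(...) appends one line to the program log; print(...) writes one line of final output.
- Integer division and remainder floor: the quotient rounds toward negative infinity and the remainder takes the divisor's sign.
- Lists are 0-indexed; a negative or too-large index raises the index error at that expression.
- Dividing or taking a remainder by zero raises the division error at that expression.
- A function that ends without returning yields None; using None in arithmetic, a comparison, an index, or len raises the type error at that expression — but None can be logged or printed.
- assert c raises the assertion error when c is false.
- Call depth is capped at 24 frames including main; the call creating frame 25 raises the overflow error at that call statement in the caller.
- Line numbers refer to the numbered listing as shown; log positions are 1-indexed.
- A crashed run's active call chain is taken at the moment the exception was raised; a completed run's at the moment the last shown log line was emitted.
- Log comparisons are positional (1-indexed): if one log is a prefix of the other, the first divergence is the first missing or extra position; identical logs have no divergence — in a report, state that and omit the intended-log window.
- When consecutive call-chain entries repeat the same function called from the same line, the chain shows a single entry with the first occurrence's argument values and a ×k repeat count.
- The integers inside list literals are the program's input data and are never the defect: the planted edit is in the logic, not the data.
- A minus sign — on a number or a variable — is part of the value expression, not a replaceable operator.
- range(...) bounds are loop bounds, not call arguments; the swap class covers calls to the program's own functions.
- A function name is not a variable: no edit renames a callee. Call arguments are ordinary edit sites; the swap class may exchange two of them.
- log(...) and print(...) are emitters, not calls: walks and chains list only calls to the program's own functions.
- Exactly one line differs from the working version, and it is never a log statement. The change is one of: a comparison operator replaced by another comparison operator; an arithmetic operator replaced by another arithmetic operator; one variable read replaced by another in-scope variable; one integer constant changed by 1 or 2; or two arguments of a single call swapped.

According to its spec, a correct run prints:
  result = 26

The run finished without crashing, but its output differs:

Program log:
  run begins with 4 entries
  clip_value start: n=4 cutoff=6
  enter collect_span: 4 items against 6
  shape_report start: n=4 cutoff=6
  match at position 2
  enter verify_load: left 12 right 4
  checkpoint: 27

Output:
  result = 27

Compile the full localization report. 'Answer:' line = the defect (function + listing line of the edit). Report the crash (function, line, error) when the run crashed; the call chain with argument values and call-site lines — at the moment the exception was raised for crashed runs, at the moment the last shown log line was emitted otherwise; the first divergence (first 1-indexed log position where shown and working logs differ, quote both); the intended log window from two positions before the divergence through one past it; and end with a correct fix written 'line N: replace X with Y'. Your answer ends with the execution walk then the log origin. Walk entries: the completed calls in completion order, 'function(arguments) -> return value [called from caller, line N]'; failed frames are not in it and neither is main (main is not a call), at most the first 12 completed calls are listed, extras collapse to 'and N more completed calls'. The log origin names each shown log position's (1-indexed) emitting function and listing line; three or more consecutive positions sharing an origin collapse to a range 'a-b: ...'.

Answer: the defect is in verify_load at line 18.
Key observation: Position 7 is the first bad log line: 'checkpoint: 27' should read 'checkpoint: 26'.
Call chain: main.
First divergence: position 7 — the shown line 'checkpoint: 27' should read 'checkpoint: 26'.
Intended log window:
  5: match at position 2
  6: enter verify_load: left 12 right 4
  7: checkpoint: 26
Execution walk:
  shape_report([4, 7, 6, 6], 6) -> 2  [called from collect_span, line 9]
  collect_span([4, 7, 6, 6], 6) -> 12  [called from clip_value, line 25]
  verify_load(12, 4) -> 27  [called from clip_value, line 27]
  clip_value([4, 7, 6, 6], 6) -> 27  [called from main, line 33]
Log origins:
  1 — main, line 32
  2 — clip_value, line 24
  3 — collect_span, line 8
  4 — shape_report, line 2
  5 — collect_span, line 10
  6 — verify_load, line 15
  7 — main, line 34
A correct fix: line 18: replace `27` with `26`.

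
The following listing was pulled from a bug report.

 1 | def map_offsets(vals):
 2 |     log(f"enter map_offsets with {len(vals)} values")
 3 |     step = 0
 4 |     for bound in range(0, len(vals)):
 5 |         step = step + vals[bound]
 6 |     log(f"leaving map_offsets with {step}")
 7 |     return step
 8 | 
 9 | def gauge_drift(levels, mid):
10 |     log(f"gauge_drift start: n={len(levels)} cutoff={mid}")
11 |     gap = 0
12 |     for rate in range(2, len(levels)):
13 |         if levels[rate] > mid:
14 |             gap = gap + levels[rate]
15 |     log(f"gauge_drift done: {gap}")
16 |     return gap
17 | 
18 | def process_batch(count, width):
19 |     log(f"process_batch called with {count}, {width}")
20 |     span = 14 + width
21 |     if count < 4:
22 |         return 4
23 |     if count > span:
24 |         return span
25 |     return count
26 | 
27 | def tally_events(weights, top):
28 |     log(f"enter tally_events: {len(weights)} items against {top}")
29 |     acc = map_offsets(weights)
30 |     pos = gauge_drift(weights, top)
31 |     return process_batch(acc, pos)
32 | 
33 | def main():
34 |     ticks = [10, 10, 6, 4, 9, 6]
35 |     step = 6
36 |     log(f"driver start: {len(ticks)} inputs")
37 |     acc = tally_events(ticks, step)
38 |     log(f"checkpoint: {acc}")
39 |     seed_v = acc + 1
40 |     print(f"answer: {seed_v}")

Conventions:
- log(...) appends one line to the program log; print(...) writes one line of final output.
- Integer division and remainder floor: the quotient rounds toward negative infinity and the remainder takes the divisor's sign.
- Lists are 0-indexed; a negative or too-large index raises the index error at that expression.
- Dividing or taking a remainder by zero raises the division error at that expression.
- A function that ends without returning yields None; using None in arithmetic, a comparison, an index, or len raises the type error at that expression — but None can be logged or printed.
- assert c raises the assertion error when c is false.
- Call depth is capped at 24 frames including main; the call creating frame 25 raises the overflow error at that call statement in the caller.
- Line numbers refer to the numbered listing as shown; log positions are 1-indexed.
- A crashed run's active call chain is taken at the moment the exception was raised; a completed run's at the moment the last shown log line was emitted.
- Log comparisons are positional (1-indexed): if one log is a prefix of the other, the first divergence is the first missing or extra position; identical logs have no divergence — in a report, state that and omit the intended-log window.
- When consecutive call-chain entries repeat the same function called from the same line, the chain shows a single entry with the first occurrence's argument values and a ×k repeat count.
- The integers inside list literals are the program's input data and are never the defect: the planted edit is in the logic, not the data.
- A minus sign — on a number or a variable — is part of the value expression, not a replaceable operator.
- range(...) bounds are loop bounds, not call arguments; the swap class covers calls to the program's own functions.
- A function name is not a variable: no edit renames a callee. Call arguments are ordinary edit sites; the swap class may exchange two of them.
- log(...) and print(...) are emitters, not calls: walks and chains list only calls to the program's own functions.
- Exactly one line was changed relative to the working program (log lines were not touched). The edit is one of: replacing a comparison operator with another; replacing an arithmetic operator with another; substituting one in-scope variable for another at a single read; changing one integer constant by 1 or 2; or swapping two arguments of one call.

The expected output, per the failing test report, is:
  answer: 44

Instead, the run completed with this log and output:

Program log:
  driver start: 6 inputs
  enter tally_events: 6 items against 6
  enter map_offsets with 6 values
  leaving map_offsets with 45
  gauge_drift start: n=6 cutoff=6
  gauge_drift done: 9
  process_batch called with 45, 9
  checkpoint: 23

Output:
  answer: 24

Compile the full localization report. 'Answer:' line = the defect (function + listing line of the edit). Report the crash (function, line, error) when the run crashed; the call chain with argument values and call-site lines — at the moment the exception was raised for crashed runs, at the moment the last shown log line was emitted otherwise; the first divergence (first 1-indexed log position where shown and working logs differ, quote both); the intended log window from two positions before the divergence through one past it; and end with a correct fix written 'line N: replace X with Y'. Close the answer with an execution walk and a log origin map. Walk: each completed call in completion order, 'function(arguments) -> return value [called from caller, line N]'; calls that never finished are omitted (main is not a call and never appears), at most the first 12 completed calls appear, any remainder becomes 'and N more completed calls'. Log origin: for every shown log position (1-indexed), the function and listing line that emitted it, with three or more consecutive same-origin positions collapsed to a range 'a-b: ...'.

Answer: the defect is in gauge_drift at line 12.
Key observation: The log first diverges at position 6: the faulty run prints 'gauge_drift done: 9' where the working version prints 'gauge_drift done: 29'.
Call chain: main.
First divergence: position 6 — shown 'gauge_drift done: 9', intended 'gauge_drift done: 29'.
Intended log window:
  4: leaving map_offsets with 45
  5: gauge_drift start: n=6 cutoff=6
  6: gauge_drift done: 29
  7: process_batch called with 45, 29
Execution walk:
  map_offsets([10, 10, 6, 4, 9, 6]) -> 45  [called from tally_events, line 29]
  gauge_drift([10, 10, 6, 4, 9, 6], 6) -> 9  [called from tally_events, line 30]
  process_batch(45, 9) -> 23  [called from tally_events, line 31]
  tally_events([10, 10, 6, 4, 9, 6], 6) -> 23  [called from main, line 37]
Log origin:
  1: emitted by main (line 36)
  2: emitted by tally_events (line 28)
  3: emitted by map_offsets (line 2)
  4: emitted by map_offsets (line 6)
  5: emitted by gauge_drift (line 10)
  6: emitted by gauge_drift (line 15)
  7: emitted by process_batch (line 19)
  8: emitted by main (line 38)
A correct fix: line 12: replace `2` with `0`.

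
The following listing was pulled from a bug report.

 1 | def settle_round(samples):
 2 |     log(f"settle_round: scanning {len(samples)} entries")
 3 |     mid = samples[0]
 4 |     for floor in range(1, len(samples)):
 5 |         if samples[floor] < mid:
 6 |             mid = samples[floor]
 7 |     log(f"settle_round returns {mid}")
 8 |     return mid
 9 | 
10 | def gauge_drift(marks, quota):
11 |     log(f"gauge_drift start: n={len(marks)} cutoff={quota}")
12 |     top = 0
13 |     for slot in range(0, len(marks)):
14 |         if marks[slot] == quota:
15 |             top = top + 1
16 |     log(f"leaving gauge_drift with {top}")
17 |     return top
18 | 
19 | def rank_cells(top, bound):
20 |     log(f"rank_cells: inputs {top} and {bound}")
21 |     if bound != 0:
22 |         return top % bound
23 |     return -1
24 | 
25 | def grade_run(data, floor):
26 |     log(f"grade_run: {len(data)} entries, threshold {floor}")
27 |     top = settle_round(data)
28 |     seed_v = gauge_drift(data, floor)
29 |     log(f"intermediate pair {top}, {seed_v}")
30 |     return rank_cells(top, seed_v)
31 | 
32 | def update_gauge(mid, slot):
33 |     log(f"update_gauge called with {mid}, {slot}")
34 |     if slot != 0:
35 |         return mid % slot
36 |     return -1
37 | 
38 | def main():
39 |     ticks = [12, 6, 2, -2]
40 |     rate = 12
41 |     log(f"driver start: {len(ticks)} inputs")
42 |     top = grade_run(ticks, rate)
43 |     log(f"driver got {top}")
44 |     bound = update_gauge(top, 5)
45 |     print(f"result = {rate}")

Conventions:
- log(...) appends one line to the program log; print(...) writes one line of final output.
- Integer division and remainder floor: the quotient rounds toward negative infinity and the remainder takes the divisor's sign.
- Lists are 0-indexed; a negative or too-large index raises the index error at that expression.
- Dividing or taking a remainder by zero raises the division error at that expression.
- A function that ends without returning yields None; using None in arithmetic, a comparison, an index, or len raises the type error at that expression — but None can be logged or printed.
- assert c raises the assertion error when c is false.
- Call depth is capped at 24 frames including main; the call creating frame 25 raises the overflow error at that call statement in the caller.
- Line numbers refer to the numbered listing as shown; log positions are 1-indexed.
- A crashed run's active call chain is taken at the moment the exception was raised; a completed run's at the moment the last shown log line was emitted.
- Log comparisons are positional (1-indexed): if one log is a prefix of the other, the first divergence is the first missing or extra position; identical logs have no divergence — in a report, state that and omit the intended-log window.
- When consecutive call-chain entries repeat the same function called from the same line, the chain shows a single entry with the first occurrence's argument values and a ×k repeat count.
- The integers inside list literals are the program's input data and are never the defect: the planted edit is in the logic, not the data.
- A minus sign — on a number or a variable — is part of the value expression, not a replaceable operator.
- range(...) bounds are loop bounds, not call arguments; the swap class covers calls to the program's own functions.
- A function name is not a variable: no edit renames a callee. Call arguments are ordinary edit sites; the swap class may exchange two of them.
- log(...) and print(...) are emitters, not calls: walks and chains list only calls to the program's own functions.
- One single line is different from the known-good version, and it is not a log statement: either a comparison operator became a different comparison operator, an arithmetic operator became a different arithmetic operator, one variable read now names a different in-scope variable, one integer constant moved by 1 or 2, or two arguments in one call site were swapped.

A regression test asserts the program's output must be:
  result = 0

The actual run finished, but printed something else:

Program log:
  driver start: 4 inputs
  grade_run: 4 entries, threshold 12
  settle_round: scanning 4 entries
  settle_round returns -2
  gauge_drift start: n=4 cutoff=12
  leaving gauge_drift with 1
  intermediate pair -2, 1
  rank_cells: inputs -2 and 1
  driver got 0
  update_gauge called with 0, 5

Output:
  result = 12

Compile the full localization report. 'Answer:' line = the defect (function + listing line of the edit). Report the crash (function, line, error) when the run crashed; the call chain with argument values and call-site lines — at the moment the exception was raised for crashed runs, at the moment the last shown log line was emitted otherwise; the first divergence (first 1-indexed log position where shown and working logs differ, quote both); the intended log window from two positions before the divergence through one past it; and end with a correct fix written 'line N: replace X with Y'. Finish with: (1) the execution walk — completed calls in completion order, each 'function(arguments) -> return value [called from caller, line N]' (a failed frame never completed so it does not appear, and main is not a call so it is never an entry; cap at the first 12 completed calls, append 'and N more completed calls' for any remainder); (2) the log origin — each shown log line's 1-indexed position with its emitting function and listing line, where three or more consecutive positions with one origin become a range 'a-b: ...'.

Answer: the defect is in main at line 45.
Key fact: Every logged value matches the working version; the printed result is what differs.
Call chain: main -> update_gauge(0, 5) (called at line 44).
First divergence: none (the log streams are identical).
Execution walk:
  settle_round([12, 6, 2, -2]) -> -2  [called from grade_run, line 27]
  gauge_drift([12, 6, 2, -2], 12) -> 1  [called from grade_run, line 28]
  rank_cells(-2, 1) -> 0  [called from grade_run, line 30]
  grade_run([12, 6, 2, -2], 12) -> 0  [called from main, line 42]
  update_gauge(0, 5) -> 0  [called from main, line 44]
Origin of each log line:
  1 — main, line 41
  2 — grade_run, line 26
  3 — settle_round, line 2
  4 — settle_round, line 7
  5 — gauge_drift, line 11
  6 — gauge_drift, line 16
  7 — grade_run, line 29
  8 — rank_cells, line 20
  9 — main, line 43
  10 — update_gauge, line 33
A correct fix: line 45: replace `rate` with `bound`.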